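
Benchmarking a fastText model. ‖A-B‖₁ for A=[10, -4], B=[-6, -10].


d = |10+ 6| + |-4+ 10|
  = 16 + 6
  = 22

22


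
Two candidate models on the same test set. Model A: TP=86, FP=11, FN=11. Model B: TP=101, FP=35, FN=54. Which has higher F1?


Model A: P=86/97=0.8866, R=86/97=0.8866, F1=2PR/(P+R)=2TP/(2TP+FP+FN)=172/194=0.8866
Model B: P=101/136=0.7426, R=101/155=0.6516, F1=2PR/(P+R)=2TP/(2TP+FP+FN)=202/291=0.6942
0.8866 > 0.6942 → Model A

Model A


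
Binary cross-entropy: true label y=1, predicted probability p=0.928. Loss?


BCE = -[y·ln(p) + (1-y)·ln(1-p)]
= -1·ln(0.928) - 0
= -ln(0.928) = 0.0747

0.0747


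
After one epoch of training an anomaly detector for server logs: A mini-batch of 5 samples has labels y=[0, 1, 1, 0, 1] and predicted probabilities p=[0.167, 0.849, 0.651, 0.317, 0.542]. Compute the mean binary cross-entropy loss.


L[0] = -ln(1-0.167) = -ln(0.833) = 0.1827
L[1] = -ln(0.849) = 0.1637
L[2] = -ln(0.651) = 0.4292
L[3] = -ln(1-0.317) = -ln(0.683) = 0.3813
L[4] = -ln(0.542) = 0.6125
mean = (0.1827 + 0.1637 + 0.4292 + 0.3813 + 0.6125)/5 = 0.3539

0.3539


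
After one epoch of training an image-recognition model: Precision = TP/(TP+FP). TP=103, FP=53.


Precision = TP/(TP+FP)
= 103/(103+53)
= 103/156 = 66.03%

66.03%


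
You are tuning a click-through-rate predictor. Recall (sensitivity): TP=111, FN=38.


Recall = TP/(TP+FN)
= 111/(111+38)
= 111/149 = 74.5%

74.5%


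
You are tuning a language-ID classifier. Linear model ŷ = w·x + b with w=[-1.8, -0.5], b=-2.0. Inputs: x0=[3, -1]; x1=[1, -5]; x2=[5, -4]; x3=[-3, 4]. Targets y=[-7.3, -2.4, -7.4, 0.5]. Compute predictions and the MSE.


ŷ0 = (-1.8)·(3) + (-0.5)·(-1) - 2.0 = -6.9
ŷ1 = (-1.8)·(1) + (-0.5)·(-5) - 2.0 = -1.3
ŷ2 = (-1.8)·(5) + (-0.5)·(-4) - 2.0 = -9.0
ŷ3 = (-1.8)·(-3) + (-0.5)·(4) - 2.0 = 1.4
errors² = [0.16, 1.21, 2.56, 0.81]
MSE = 4.7400/4 = 1.185

1.185


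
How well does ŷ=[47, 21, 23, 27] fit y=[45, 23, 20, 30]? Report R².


ȳ = 29.5
SS_res = Σ(y-ŷ)² = 26
SS_tot = Σ(y-ȳ)² = 373
R² = 1 - SS_res/SS_tot = 1 - 0.0697 = 0.9303

0.9303


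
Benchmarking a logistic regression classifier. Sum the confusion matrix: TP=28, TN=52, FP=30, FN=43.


Total = TP + TN + FP + FN
= 28 + 52 + 30 + 43
= 153
(Predicted positive: 58, predicted negative: 95)

153


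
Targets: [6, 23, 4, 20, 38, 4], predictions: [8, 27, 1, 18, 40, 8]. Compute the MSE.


Squared errors: (6-8)²=4, (23-27)²=16, (4-1)²=9, (20-18)²=4, (38-40)²=4, (4-8)²=16
Sum = 53
MSE = 53/6 = 53/6

53/6


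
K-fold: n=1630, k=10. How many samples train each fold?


Fold size = 1630/10 = 163
Training per fold = 1630 - 163 = 1467

1467


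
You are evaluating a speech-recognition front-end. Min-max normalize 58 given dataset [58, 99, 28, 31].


min=28, max=99
(58-28)/(99-28) = 30/71 = 0.4225

0.4225


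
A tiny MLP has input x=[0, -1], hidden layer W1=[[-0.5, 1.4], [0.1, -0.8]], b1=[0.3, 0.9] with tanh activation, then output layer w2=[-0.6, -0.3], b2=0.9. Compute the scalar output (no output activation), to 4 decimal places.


z1[0] = (-0.5)·(0) + (1.4)·(-1) + 0.3 = -1.1
z1[1] = (0.1)·(0) + (-0.8)·(-1) + 0.9 = 1.7
h = tanh(z1) = [-0.8005, 0.9354]
output = (-0.6)·(-0.8005) + (-0.3)·(0.9354) + 0.9 = 1.0997

1.0997


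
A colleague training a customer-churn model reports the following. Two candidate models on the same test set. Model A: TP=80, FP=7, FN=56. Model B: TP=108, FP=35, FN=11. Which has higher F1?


Model A: P=80/87=0.9195, R=80/136=0.5882, F1=2PR/(P+R)=2TP/(2TP+FP+FN)=160/223=0.7175
Model B: P=108/143=0.7552, R=108/119=0.9076, F1=2PR/(P+R)=2TP/(2TP+FP+FN)=216/262=0.8244
0.7175 < 0.8244 → Model B

Model B


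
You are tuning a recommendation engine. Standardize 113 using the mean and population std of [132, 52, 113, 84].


μ = 95.25, σ = 30.2603
z = (113 - 95.25)/30.2603 = 0.5866

0.5866


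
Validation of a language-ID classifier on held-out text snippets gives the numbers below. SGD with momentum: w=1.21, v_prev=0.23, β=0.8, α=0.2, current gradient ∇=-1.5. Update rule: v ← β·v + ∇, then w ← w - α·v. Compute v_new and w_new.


v_new = 0.8·0.23 - 1.5 = 0.184 - 1.5 = -1.316
w_new = 1.21 - 0.2·-1.316 = 1.21 + 0.2632 = 1.4732

v_new=-1.316, w_new=1.4732


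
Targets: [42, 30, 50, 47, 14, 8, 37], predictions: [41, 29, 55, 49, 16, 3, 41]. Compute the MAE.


Absolute errors: |42-41|=1, |30-29|=1, |50-55|=5, |47-49|=2, |14-16|=2, |8-3|=5, |37-41|=4
Sum = 20
MAE = 20/7 = 20/7

20/7


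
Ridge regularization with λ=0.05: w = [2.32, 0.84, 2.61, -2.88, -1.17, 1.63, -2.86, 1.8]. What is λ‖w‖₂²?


‖w‖₂² = (2.32)² + (0.84)² + (2.61)² + (-2.88)² + (-1.17)² + (1.63)² + (-2.86)² + (1.8)²
     = 5.3824 + 0.7056 + 6.8121 + 8.2944 + 1.3689 + 2.6569 + 8.1796 + 3.24
     = 36.6399
λ·‖w‖₂² = 0.05·36.6399 = 1.831995

1.831995


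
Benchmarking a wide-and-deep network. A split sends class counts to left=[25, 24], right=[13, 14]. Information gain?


Parent = [38, 38], H_parent = 1
H_left = 0.9997 (n=49), H_right = 0.999 (n=27)
H_children = (49/76)·0.9997 + (27/76)·0.999 = 0.9995
IG = 1 - 0.9995 = 0.0005

0.0005


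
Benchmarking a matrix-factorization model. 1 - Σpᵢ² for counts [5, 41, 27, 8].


Probabilities: [5/81, 41/81, 27/81, 8/81] ≈ [0.0617, 0.5062, 0.3333, 0.0988]
Σpᵢ² = (25 + 1681 + 729 + 64)/81² = 2499/6561
Gini = 1 - Σpᵢ² = 1 - 2499/6561 = 0.6191

0.6191


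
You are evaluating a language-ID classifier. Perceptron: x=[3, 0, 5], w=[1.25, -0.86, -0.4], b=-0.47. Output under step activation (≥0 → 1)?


z = (3)·(1.25) + (0)·(-0.86) + (5)·(-0.4) - 0.47
  = 1.28
step(z) = 1 (z≥0)

1


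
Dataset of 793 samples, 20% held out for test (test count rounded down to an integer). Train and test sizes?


Test = ⌊793·20/100⌋ = 158
Train = 793 - 158 = 635

Train: 635, Test: 158


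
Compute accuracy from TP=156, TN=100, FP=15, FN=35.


Accuracy = (TP+TN)/(TP+TN+FP+FN)
= (156+100)/(306)
= 256/306 = 83.66%

83.66%


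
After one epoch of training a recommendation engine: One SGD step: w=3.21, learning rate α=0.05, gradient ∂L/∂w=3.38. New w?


w_new = w - α·∇
= 3.21 - 0.05·3.38
= 3.21 - 0.169
= 3.041

3.041


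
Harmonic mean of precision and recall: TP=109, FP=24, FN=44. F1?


Precision = 109/133 = 0.8195
Recall = 109/153 = 0.7124
F1 = 2·P·R/(P+R) = 2·TP/(2·TP+FP+FN) = 218/(218+24+44) = 218/286 = 0.7622

0.7622


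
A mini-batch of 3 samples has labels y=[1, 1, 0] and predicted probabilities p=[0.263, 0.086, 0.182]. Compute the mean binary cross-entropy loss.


L[0] = -ln(0.263) = 1.3356
L[1] = -ln(0.086) = 2.4534
L[2] = -ln(1-0.182) = -ln(0.818) = 0.2009
mean = (1.3356 + 2.4534 + 0.2009)/3 = 1.33

1.33


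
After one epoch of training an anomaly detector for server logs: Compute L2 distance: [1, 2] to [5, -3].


d = √((1-5)² + (2+ 3)²)
  = √(16 + 25)
  = √41 = 6.4031

6.4031


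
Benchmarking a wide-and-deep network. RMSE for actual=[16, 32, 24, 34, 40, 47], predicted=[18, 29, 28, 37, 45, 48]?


MSE = 64/6 = 10.6667
RMSE = √(64/6) = 3.266

3.266


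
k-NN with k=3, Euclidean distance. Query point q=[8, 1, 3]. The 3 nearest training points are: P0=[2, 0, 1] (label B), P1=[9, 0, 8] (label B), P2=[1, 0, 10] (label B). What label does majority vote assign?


d(q,P0) = 6.4031  (label B)
d(q,P1) = 5.1962  (label B)
d(q,P2) = 9.9499  (label B)
Votes: A=0, B=3
Majority → B

B


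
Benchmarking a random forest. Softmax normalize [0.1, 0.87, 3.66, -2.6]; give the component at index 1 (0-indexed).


Exponentials: e^0.1=1.1052, e^0.87=2.3869, e^3.66=38.8613, e^-2.6=0.0743
Sum = 42.4277
Softmax = [0.026, 0.0563, 0.9159, 0.0018]
p[1] = 2.3869/42.4277 = 0.0563

0.0563


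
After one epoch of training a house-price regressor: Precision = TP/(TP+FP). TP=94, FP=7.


Precision = TP/(TP+FP)
= 94/(94+7)
= 94/101 = 93.07%

93.07%


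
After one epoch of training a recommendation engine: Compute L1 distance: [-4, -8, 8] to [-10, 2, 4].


d = |-4+ 10| + |-8-2| + |8-4|
  = 6 + 10 + 4
  = 20

20


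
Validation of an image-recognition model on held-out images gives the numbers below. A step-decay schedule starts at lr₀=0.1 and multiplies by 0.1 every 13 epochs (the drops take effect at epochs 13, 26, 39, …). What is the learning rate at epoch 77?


n_drops = ⌊77/13⌋ = 5
lr = 0.1·0.1^5 = 0.1·0.00001 = 0.000001

0.000001


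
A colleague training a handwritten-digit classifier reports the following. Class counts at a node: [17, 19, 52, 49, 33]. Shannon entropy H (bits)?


Probabilities: [17/170, 19/170, 52/170, 49/170, 33/170] ≈ [0.1, 0.1118, 0.3059, 0.2882, 0.1941]
H = -((17/170)·log₂(17/170) + (19/170)·log₂(19/170) + (52/170)·log₂(52/170) + (49/170)·log₂(49/170) + (33/170)·log₂(33/170))
  = 2.1846 bits

2.1846 bits


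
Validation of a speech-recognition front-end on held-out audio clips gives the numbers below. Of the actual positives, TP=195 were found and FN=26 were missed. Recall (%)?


Recall = TP/(TP+FN)
= 195/(195+26)
= 195/221 = 88.24%

88.24%


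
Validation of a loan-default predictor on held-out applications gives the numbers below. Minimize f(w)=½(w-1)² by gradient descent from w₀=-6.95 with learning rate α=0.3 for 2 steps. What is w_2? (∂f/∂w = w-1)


step 1: grad = -6.95-1 = -7.95; w = -6.95 - 0.3·(-7.95) = -4.565
step 2: grad = -4.565-1 = -5.565; w = -4.565 - 0.3·(-5.565) = -2.8955

-2.8955


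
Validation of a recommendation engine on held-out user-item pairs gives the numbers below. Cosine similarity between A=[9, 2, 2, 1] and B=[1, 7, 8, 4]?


A·B = 9·1 + 2·7 + 2·8 + 1·4 = 43
‖A‖ = √90 = 9.4868, ‖B‖ = √130 = 11.4018
cos = 43/(√90·√130) = 43/√11700 = 0.3975

0.3975


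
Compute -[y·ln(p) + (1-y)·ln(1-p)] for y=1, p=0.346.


BCE = -[y·ln(p) + (1-y)·ln(1-p)]
= -1·ln(0.346) - 0
= -ln(0.346) = 1.0613

1.0613


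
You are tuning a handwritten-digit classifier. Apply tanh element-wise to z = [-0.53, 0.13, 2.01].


tanh(-0.53) = -0.4854
tanh(0.13) = 0.1293
tanh(2.01) = 0.9647
result = [-0.4854, 0.1293, 0.9647]

[-0.4854, 0.1293, 0.9647]


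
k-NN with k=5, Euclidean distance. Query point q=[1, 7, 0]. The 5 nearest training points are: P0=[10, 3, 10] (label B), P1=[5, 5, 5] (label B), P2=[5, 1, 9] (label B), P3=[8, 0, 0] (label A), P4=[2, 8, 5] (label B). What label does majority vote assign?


d(q,P0) = 14.0357  (label B)
d(q,P1) = 6.7082  (label B)
d(q,P2) = 11.5326  (label B)
d(q,P3) = 9.8995  (label A)
d(q,P4) = 5.1962  (label B)
Votes: A=1, B=4
Majority → B

B


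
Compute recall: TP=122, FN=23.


Recall = TP/(TP+FN)
= 122/(122+23)
= 122/145 = 84.14%

84.14%


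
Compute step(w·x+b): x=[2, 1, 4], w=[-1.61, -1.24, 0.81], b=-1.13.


z = (2)·(-1.61) + (1)·(-1.24) + (4)·(0.81) - 1.13
  = -2.35
step(z) = 0 (z<0)

0


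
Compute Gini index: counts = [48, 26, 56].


Probabilities: [48/130, 26/130, 56/130] ≈ [0.3692, 0.2, 0.4308]
Σpᵢ² = (2304 + 676 + 3136)/130² = 6116/16900
Gini = 1 - Σpᵢ² = 1 - 6116/16900 = 0.6381

0.6381


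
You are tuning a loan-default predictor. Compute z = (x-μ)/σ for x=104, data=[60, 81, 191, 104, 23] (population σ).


μ = 91.8, σ = 56.3042
z = (104 - 91.8)/56.3042 = 0.2167

0.2167


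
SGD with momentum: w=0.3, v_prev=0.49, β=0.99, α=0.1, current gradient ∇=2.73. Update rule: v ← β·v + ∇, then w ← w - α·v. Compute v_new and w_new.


v_new = 0.99·0.49 + 2.73 = 0.4851 + 2.73 = 3.2151
w_new = 0.3 - 0.1·3.2151 = 0.3 - 0.32151 = -0.02151

v_new=3.2151, w_new=-0.02151


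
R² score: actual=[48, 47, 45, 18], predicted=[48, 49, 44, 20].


ȳ = 39.5
SS_res = Σ(y-ŷ)² = 9
SS_tot = Σ(y-ȳ)² = 621
R² = 1 - SS_res/SS_tot = 1 - 0.0145 = 0.9855

0.9855


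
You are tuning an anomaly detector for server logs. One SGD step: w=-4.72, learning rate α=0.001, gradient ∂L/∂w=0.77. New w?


w_new = w - α·∇
= -4.72 - 0.001·0.77
= -4.72 - 0.00077
= -4.72077

-4.72077


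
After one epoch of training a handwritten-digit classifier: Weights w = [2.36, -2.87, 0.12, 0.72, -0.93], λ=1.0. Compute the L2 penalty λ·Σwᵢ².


‖w‖₂² = (2.36)² + (-2.87)² + (0.12)² + (0.72)² + (-0.93)²
     = 5.5696 + 8.2369 + 0.0144 + 0.5184 + 0.8649
     = 15.2042
λ·‖w‖₂² = 1.0·15.2042 = 15.2042

15.2042


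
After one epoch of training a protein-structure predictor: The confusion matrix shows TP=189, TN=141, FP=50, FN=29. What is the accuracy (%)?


Accuracy = (TP+TN)/(TP+TN+FP+FN)
= (189+141)/(409)
= 330/409 = 80.68%

80.68%


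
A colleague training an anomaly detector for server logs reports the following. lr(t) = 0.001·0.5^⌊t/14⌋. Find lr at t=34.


n_drops = ⌊34/14⌋ = 2
lr = 0.001·0.5^2 = 0.001·0.25 = 0.00025

0.00025


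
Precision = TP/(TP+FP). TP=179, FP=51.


Precision = TP/(TP+FP)
= 179/(179+51)
= 179/230 = 77.83%

77.83%


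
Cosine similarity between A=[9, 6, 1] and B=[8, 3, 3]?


A·B = 9·8 + 6·3 + 1·3 = 93
‖A‖ = √118 = 10.8628, ‖B‖ = √82 = 9.0554
cos = 93/(√118·√82) = 93/√9676 = 0.9454

0.9454


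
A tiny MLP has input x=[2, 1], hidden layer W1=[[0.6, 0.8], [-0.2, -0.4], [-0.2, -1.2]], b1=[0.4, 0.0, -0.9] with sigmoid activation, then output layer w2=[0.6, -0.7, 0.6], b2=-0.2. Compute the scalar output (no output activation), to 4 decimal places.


z1[0] = (0.6)·(2) + (0.8)·(1) + 0.4 = 2.4
z1[1] = (-0.2)·(2) + (-0.4)·(1) + 0.0 = -0.8
z1[2] = (-0.2)·(2) + (-1.2)·(1) - 0.9 = -2.5
h = sigmoid(z1) = [0.9168, 0.31, 0.0759]
output = (0.6)·(0.9168) + (-0.7)·(0.31) + (0.6)·(0.0759) - 0.2 = 0.1786

0.1786


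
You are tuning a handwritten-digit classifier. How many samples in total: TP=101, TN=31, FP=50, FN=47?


Total = TP + TN + FP + FN
= 101 + 31 + 50 + 47
= 229
(Predicted positive: 151, predicted negative: 78)

229


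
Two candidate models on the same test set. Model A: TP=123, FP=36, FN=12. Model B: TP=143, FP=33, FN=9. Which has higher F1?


Model A: P=123/159=0.7736, R=123/135=0.9111, F1=2PR/(P+R)=2TP/(2TP+FP+FN)=246/294=0.8367
Model B: P=143/176=0.8125, R=143/152=0.9408, F1=2PR/(P+R)=2TP/(2TP+FP+FN)=286/328=0.872
0.8367 < 0.872 → Model B

Model B


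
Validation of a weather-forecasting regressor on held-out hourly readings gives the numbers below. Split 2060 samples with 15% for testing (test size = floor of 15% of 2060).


Test = ⌊2060·15/100⌋ = 309
Train = 2060 - 309 = 1751

Train: 1751, Test: 309


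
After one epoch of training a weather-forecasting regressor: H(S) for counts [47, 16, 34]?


Probabilities: [47/97, 16/97, 34/97] ≈ [0.4845, 0.1649, 0.3505]
H = -((47/97)·log₂(47/97) + (16/97)·log₂(16/97) + (34/97)·log₂(34/97))
  = 1.4655 bits

1.4655 bits


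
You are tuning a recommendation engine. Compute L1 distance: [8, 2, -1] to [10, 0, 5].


d = |8-10| + |2-0| + |-1-5|
  = 2 + 2 + 6
  = 10

10


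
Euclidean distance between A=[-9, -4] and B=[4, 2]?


d = √((-9-4)² + (-4-2)²)
  = √(169 + 36)
  = √205 = 14.3178

14.3178


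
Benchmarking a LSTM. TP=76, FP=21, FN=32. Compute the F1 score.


Precision = 76/97 = 0.7835
Recall = 76/108 = 0.7037
F1 = 2·P·R/(P+R) = 2·TP/(2·TP+FP+FN) = 152/(152+21+32) = 152/205 = 0.7415

0.7415


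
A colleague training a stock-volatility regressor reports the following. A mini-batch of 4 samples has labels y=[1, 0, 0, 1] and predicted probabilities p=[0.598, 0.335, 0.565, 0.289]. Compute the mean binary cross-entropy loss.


L[0] = -ln(0.598) = 0.5142
L[1] = -ln(1-0.335) = -ln(0.665) = 0.408
L[2] = -ln(1-0.565) = -ln(0.435) = 0.8324
L[3] = -ln(0.289) = 1.2413
mean = (0.5142 + 0.408 + 0.8324 + 1.2413)/4 = 0.749

0.749


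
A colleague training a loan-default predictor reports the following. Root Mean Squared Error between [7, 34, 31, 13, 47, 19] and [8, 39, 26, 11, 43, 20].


MSE = 72/6 = 12
RMSE = √(72/6) = 3.4641

3.4641


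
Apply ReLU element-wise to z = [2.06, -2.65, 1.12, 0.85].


ReLU(2.06) = max(0, 2.06) = 2.06
ReLU(-2.65) = max(0, -2.65) = 0.0
ReLU(1.12) = max(0, 1.12) = 1.12
ReLU(0.85) = max(0, 0.85) = 0.85
result = [2.06, 0.0, 1.12, 0.85]

[2.06, 0.0, 1.12, 0.85]


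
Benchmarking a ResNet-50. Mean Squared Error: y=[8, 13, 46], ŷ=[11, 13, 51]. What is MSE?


Squared errors: (8-11)²=9, (13-13)²=0, (46-51)²=25
Sum = 34
MSE = 34/3 = 34/3

34/3


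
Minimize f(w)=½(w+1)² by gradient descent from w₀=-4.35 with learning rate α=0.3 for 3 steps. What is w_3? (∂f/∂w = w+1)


step 1: grad = -4.35+1 = -3.35; w = -4.35 - 0.3·(-3.35) = -3.345
step 2: grad = -3.345+1 = -2.345; w = -3.345 - 0.3·(-2.345) = -2.6415
step 3: grad = -2.6415+1 = -1.6415; w = -2.6415 - 0.3·(-1.6415) = -2.14905

-2.14905


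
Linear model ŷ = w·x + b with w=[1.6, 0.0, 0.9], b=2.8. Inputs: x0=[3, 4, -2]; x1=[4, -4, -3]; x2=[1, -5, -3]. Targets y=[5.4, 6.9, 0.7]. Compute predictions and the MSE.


ŷ0 = (1.6)·(3) + (0.0)·(4) + (0.9)·(-2) + 2.8 = 5.8
ŷ1 = (1.6)·(4) + (0.0)·(-4) + (0.9)·(-3) + 2.8 = 6.5
ŷ2 = (1.6)·(1) + (0.0)·(-5) + (0.9)·(-3) + 2.8 = 1.7
errors² = [0.16, 0.16, 1.0]
MSE = 1.3200/3 = 0.44

0.44


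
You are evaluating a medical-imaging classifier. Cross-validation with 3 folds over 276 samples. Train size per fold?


Fold size = 276/3 = 92
Training per fold = 276 - 92 = 184

184


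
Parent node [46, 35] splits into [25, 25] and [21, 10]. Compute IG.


Parent = [46, 35], H_parent = 0.9867
H_left = 1 (n=50), H_right = 0.9072 (n=31)
H_children = (50/81)·1 + (31/81)·0.9072 = 0.9645
IG = 0.9867 - 0.9645 = 0.0222

0.0222


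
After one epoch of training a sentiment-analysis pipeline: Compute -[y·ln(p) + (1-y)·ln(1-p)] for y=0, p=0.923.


BCE = -[y·ln(p) + (1-y)·ln(1-p)]
= -0 - 1·ln(1-0.923)
= -ln(0.077) = 2.5639

2.5639


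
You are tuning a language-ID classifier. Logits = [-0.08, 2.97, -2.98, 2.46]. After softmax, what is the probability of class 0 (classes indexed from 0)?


Exponentials: e^-0.08=0.9231, e^2.97=19.4919, e^-2.98=0.0508, e^2.46=11.7048
Sum = 32.1706
Softmax = [0.0287, 0.6059, 0.0016, 0.3638]
p[0] = 0.9231/32.1706 = 0.0287

0.0287


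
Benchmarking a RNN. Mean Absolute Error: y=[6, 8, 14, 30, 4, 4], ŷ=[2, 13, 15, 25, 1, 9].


Absolute errors: |6-2|=4, |8-13|=5, |14-15|=1, |30-25|=5, |4-1|=3, |4-9|=5
Sum = 23
MAE = 23/6 = 23/6

23/6


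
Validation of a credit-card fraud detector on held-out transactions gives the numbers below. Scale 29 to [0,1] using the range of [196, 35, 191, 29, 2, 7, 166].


min=2, max=196
(29-2)/(196-2) = 27/194 = 0.1392

0.1392


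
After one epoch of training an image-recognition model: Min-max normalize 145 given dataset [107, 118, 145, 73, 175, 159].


min=73, max=175
(145-73)/(175-73) = 72/102 = 0.7059

0.7059


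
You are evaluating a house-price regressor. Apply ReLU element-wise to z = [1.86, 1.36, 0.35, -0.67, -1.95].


ReLU(1.86) = max(0, 1.86) = 1.86
ReLU(1.36) = max(0, 1.36) = 1.36
ReLU(0.35) = max(0, 0.35) = 0.35
ReLU(-0.67) = max(0, -0.67) = 0.0
ReLU(-1.95) = max(0, -1.95) = 0.0
result = [1.86, 1.36, 0.35, 0.0, 0.0]

[1.86, 1.36, 0.35, 0.0, 0.0]


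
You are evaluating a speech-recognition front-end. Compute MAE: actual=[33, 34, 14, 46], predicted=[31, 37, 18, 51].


Absolute errors: |33-31|=2, |34-37|=3, |14-18|=4, |46-51|=5
Sum = 14
MAE = 14/4 = 7/2

7/2


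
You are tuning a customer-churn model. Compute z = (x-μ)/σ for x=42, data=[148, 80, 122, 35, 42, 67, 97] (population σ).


μ = 84.4286, σ = 38.1308
z = (42 - 84.4286)/38.1308 = -1.1127

-1.1127


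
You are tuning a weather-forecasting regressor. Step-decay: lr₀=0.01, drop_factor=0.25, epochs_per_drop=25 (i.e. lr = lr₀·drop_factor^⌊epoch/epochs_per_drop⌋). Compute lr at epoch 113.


n_drops = ⌊113/25⌋ = 4
lr = 0.01·0.25^4 = 0.01·0.00390625 = 0.0000390625

0.0000390625


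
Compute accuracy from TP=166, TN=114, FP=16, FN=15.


Accuracy = (TP+TN)/(TP+TN+FP+FN)
= (166+114)/(311)
= 280/311 = 90.03%

90.03%


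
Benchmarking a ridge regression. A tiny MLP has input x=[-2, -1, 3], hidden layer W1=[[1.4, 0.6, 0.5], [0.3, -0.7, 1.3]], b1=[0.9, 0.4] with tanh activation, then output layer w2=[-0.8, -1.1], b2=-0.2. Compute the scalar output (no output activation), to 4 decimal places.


z1[0] = (1.4)·(-2) + (0.6)·(-1) + (0.5)·(3) + 0.9 = -1.0
z1[1] = (0.3)·(-2) + (-0.7)·(-1) + (1.3)·(3) + 0.4 = 4.4
h = tanh(z1) = [-0.7616, 0.9997]
output = (-0.8)·(-0.7616) + (-1.1)·(0.9997) - 0.2 = -0.6904

-0.6904


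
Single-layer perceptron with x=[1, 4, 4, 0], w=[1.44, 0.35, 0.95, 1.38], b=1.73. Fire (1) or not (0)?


z = (1)·(1.44) + (4)·(0.35) + (4)·(0.95) + (0)·(1.38) + 1.73
  = 8.37
step(z) = 1 (z≥0)

1


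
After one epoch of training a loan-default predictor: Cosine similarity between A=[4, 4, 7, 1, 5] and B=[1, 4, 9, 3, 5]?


A·B = 4·1 + 4·4 + 7·9 + 1·3 + 5·5 = 111
‖A‖ = √107 = 10.3441, ‖B‖ = √132 = 11.4891
cos = 111/(√107·√132) = 111/√14124 = 0.934

0.934


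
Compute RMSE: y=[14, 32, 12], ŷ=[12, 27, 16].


MSE = 45/3 = 15
RMSE = √(45/3) = 3.873

3.873


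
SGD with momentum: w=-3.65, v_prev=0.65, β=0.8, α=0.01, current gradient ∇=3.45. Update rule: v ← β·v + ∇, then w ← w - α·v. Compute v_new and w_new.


v_new = 0.8·0.65 + 3.45 = 0.52 + 3.45 = 3.97
w_new = -3.65 - 0.01·3.97 = -3.65 - 0.0397 = -3.6897

v_new=3.97, w_new=-3.6897


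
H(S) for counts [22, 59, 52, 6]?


Probabilities: [22/139, 59/139, 52/139, 6/139] ≈ [0.1583, 0.4245, 0.3741, 0.0432]
H = -((22/139)·log₂(22/139) + (59/139)·log₂(59/139) + (52/139)·log₂(52/139) + (6/139)·log₂(6/139))
  = 1.6721 bits

1.6721 bits


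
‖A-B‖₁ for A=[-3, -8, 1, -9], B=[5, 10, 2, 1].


d = |-3-5| + |-8-10| + |1-2| + |-9-1|
  = 8 + 18 + 1 + 10
  = 37

37


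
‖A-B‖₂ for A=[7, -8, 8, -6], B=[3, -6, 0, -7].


d = √((7-3)² + (-8+ 6)² + (8-0)² + (-6+ 7)²)
  = √(16 + 4 + 64 + 1)
  = √85 = 9.2195

9.2195


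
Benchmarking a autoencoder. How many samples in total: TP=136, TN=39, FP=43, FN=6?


Total = TP + TN + FP + FN
= 136 + 39 + 43 + 6
= 224
(Predicted positive: 179, predicted negative: 45)

224


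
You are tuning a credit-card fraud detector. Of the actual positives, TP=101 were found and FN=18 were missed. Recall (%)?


Recall = TP/(TP+FN)
= 101/(101+18)
= 101/119 = 84.87%

84.87%


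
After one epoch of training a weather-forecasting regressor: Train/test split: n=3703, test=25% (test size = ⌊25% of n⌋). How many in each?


Test = ⌊3703·25/100⌋ = 925
Train = 3703 - 925 = 2778

Train: 2778, Test: 925


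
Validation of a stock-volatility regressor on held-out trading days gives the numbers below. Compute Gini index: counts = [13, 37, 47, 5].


Probabilities: [13/102, 37/102, 47/102, 5/102] ≈ [0.1275, 0.3627, 0.4608, 0.049]
Σpᵢ² = (169 + 1369 + 2209 + 25)/102² = 3772/10404
Gini = 1 - Σpᵢ² = 1 - 3772/10404 = 0.6374

0.6374


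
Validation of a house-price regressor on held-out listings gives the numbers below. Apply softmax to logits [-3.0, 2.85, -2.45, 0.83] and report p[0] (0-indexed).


Exponentials: e^-3.0=0.0498, e^2.85=17.2878, e^-2.45=0.0863, e^0.83=2.2933
Sum = 19.7172
Softmax = [0.0025, 0.8768, 0.0044, 0.1163]
p[0] = 0.0498/19.7172 = 0.0025

0.0025


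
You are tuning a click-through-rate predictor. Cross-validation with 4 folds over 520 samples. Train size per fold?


Fold size = 520/4 = 130
Training per fold = 520 - 130 = 390

390


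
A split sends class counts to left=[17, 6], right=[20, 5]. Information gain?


Parent = [37, 11], H_parent = 0.7766
H_left = 0.8281 (n=23), H_right = 0.7219 (n=25)
H_children = (23/48)·0.8281 + (25/48)·0.7219 = 0.7728
IG = 0.7766 - 0.7728 = 0.0038

0.0038


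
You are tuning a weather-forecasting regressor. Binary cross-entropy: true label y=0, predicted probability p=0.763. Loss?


BCE = -[y·ln(p) + (1-y)·ln(1-p)]
= -0 - 1·ln(1-0.763)
= -ln(0.237) = 1.4397

1.4397


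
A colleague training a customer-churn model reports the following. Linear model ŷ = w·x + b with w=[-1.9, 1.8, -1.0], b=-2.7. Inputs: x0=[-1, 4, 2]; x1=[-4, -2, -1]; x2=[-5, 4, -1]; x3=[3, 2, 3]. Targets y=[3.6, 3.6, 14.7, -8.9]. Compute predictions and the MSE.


ŷ0 = (-1.9)·(-1) + (1.8)·(4) + (-1.0)·(2) - 2.7 = 4.4
ŷ1 = (-1.9)·(-4) + (1.8)·(-2) + (-1.0)·(-1) - 2.7 = 2.3
ŷ2 = (-1.9)·(-5) + (1.8)·(4) + (-1.0)·(-1) - 2.7 = 15.0
ŷ3 = (-1.9)·(3) + (1.8)·(2) + (-1.0)·(3) - 2.7 = -7.8
errors² = [0.64, 1.69, 0.09, 1.21]
MSE = 3.6300/4 = 0.9075

0.9075


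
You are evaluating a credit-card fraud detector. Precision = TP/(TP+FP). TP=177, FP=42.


Precision = TP/(TP+FP)
= 177/(177+42)
= 177/219 = 80.82%

80.82%


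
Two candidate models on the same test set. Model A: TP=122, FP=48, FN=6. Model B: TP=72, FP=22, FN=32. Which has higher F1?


Model A: P=122/170=0.7176, R=122/128=0.9531, F1=2PR/(P+R)=2TP/(2TP+FP+FN)=244/298=0.8188
Model B: P=72/94=0.766, R=72/104=0.6923, F1=2PR/(P+R)=2TP/(2TP+FP+FN)=144/198=0.7273
0.8188 > 0.7273 → Model A

Model A


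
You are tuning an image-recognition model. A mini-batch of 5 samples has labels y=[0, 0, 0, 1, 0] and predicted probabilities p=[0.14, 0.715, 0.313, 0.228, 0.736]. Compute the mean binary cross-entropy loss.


L[0] = -ln(1-0.14) = -ln(0.86) = 0.1508
L[1] = -ln(1-0.715) = -ln(0.285) = 1.2553
L[2] = -ln(1-0.313) = -ln(0.687) = 0.3754
L[3] = -ln(0.228) = 1.4784
L[4] = -ln(1-0.736) = -ln(0.264) = 1.3318
mean = (0.1508 + 1.2553 + 0.3754 + 1.4784 + 1.3318)/5 = 0.9183

0.9183


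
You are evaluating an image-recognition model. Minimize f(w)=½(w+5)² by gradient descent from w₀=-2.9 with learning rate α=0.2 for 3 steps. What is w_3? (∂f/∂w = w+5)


step 1: grad = -2.9+5 = 2.1; w = -2.9 - 0.2·(2.1) = -3.32
step 2: grad = -3.32+5 = 1.68; w = -3.32 - 0.2·(1.68) = -3.656
step 3: grad = -3.656+5 = 1.344; w = -3.656 - 0.2·(1.344) = -3.9248

-3.9248


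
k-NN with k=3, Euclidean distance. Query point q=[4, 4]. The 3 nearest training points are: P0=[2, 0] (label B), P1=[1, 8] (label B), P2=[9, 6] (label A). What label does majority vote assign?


d(q,P0) = 4.4721  (label B)
d(q,P1) = 5.0  (label B)
d(q,P2) = 5.3852  (label A)
Votes: A=1, B=2
Majority → B

B


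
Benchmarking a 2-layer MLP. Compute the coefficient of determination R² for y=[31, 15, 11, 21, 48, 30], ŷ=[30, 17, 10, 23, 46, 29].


ȳ = 26
SS_res = Σ(y-ŷ)² = 15
SS_tot = Σ(y-ȳ)² = 896
R² = 1 - SS_res/SS_tot = 1 - 0.0167 = 0.9833

0.9833


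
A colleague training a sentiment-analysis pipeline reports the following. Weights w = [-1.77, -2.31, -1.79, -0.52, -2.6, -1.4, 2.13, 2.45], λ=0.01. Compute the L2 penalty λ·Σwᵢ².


‖w‖₂² = (-1.77)² + (-2.31)² + (-1.79)² + (-0.52)² + (-2.6)² + (-1.4)² + (2.13)² + (2.45)²
     = 3.1329 + 5.3361 + 3.2041 + 0.2704 + 6.76 + 1.96 + 4.5369 + 6.0025
     = 31.2029
λ·‖w‖₂² = 0.01·31.2029 = 0.312029

0.312029


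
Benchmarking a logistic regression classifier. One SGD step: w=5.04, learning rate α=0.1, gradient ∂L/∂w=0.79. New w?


w_new = w - α·∇
= 5.04 - 0.1·0.79
= 5.04 - 0.079
= 4.961

4.961


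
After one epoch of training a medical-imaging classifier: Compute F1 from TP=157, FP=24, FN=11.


Precision = 157/181 = 0.8674
Recall = 157/168 = 0.9345
F1 = 2·P·R/(P+R) = 2·TP/(2·TP+FP+FN) = 314/(314+24+11) = 314/349 = 0.8997

0.8997


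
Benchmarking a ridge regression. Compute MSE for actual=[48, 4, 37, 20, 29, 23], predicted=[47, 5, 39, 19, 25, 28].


Squared errors: (48-47)²=1, (4-5)²=1, (37-39)²=4, (20-19)²=1, (29-25)²=16, (23-28)²=25
Sum = 48
MSE = 48/6 = 8

8


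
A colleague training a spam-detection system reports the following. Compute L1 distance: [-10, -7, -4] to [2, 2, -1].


d = |-10-2| + |-7-2| + |-4+ 1|
  = 12 + 9 + 3
  = 24

24


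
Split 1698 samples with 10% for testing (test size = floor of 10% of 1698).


Test = ⌊1698·10/100⌋ = 169
Train = 1698 - 169 = 1529

Train: 1529, Test: 169


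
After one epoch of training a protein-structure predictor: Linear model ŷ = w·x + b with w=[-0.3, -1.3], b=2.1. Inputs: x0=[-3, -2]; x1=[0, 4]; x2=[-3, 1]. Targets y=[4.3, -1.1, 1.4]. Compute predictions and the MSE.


ŷ0 = (-0.3)·(-3) + (-1.3)·(-2) + 2.1 = 5.6
ŷ1 = (-0.3)·(0) + (-1.3)·(4) + 2.1 = -3.1
ŷ2 = (-0.3)·(-3) + (-1.3)·(1) + 2.1 = 1.7
errors² = [1.69, 4.0, 0.09]
MSE = 5.7800/3 = 1.9267

1.9267


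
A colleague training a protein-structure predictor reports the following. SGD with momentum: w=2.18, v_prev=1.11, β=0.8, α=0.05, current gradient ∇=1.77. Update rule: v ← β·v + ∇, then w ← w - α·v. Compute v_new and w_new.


v_new = 0.8·1.11 + 1.77 = 0.888 + 1.77 = 2.658
w_new = 2.18 - 0.05·2.658 = 2.18 - 0.1329 = 2.0471

v_new=2.658, w_new=2.0471


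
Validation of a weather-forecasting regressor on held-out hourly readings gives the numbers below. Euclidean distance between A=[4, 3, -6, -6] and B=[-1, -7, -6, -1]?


d = √((4+ 1)² + (3+ 7)² + (-6+ 6)² + (-6+ 1)²)
  = √(25 + 100 + 0 + 25)
  = √150 = 12.2474

12.2474


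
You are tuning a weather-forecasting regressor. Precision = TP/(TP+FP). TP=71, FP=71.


Precision = TP/(TP+FP)
= 71/(71+71)
= 71/142 = 50.0%

50.0%


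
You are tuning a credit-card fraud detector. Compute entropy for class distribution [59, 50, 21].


Probabilities: [59/130, 50/130, 21/130] ≈ [0.4538, 0.3846, 0.1615]
H = -((59/130)·log₂(59/130) + (50/130)·log₂(50/130) + (21/130)·log₂(21/130))
  = 1.4723 bits

1.4723 bits


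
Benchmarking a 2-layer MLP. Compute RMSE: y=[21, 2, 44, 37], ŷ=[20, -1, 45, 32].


MSE = 36/4 = 9
RMSE = √(36/4) = 3.0

3.0


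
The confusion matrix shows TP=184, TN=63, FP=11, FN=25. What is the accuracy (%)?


Accuracy = (TP+TN)/(TP+TN+FP+FN)
= (184+63)/(283)
= 247/283 = 87.28%

87.28%


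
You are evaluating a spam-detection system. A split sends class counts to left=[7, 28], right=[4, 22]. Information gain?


Parent = [11, 50], H_parent = 0.6808
H_left = 0.7219 (n=35), H_right = 0.6194 (n=26)
H_children = (35/61)·0.7219 + (26/61)·0.6194 = 0.6782
IG = 0.6808 - 0.6782 = 0.0026

0.0026


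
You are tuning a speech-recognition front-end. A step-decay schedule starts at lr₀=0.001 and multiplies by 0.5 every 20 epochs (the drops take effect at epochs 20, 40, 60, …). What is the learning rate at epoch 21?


n_drops = ⌊21/20⌋ = 1
lr = 0.001·0.5^1 = 0.001·0.5 = 0.0005

0.0005


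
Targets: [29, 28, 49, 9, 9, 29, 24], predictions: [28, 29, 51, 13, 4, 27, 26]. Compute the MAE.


Absolute errors: |29-28|=1, |28-29|=1, |49-51|=2, |9-13|=4, |9-4|=5, |29-27|=2, |24-26|=2
Sum = 17
MAE = 17/7 = 17/7

17/7


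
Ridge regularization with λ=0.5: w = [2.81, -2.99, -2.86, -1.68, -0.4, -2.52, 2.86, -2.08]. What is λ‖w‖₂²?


‖w‖₂² = (2.81)² + (-2.99)² + (-2.86)² + (-1.68)² + (-0.4)² + (-2.52)² + (2.86)² + (-2.08)²
     = 7.8961 + 8.9401 + 8.1796 + 2.8224 + 0.16 + 6.3504 + 8.1796 + 4.3264
     = 46.8546
λ·‖w‖₂² = 0.5·46.8546 = 23.4273

23.4273


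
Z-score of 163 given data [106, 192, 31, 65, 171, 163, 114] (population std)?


μ = 120.2857, σ = 54.5258
z = (163 - 120.2857)/54.5258 = 0.7834

0.7834


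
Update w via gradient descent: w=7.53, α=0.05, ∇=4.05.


w_new = w - α·∇
= 7.53 - 0.05·4.05
= 7.53 - 0.2025
= 7.3275

7.3275


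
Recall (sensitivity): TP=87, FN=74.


Recall = TP/(TP+FN)
= 87/(87+74)
= 87/161 = 54.04%

54.04%


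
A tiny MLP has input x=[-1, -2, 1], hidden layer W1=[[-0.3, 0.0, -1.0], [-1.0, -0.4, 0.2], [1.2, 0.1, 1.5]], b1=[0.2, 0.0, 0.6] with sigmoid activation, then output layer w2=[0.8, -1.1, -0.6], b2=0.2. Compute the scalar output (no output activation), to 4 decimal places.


z1[0] = (-0.3)·(-1) + (0.0)·(-2) + (-1.0)·(1) + 0.2 = -0.5
z1[1] = (-1.0)·(-1) + (-0.4)·(-2) + (0.2)·(1) + 0.0 = 2.0
z1[2] = (1.2)·(-1) + (0.1)·(-2) + (1.5)·(1) + 0.6 = 0.7
h = sigmoid(z1) = [0.3775, 0.8808, 0.6682]
output = (0.8)·(0.3775) + (-1.1)·(0.8808) + (-0.6)·(0.6682) + 0.2 = -0.8678

-0.8678


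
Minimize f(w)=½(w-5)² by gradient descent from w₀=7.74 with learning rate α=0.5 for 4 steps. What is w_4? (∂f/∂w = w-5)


step 1: grad = 7.74-5 = 2.74; w = 7.74 - 0.5·(2.74) = 6.37
step 2: grad = 6.37-5 = 1.37; w = 6.37 - 0.5·(1.37) = 5.685
step 3: grad = 5.685-5 = 0.685; w = 5.685 - 0.5·(0.685) = 5.3425
step 4: grad = 5.3425-5 = 0.3425; w = 5.3425 - 0.5·(0.3425) = 5.17125

5.17125


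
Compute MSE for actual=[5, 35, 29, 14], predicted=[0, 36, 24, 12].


Squared errors: (5-0)²=25, (35-36)²=1, (29-24)²=25, (14-12)²=4
Sum = 55
MSE = 55/4 = 55/4

55/4


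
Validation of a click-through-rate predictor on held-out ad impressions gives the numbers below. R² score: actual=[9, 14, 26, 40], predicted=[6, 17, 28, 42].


ȳ = 22.25
SS_res = Σ(y-ŷ)² = 26
SS_tot = Σ(y-ȳ)² = 572.75
R² = 1 - SS_res/SS_tot = 1 - 0.0454 = 0.9546

0.9546


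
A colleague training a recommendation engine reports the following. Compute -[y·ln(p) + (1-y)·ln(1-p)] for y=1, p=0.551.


BCE = -[y·ln(p) + (1-y)·ln(1-p)]
= -1·ln(0.551) - 0
= -ln(0.551) = 0.596

0.596


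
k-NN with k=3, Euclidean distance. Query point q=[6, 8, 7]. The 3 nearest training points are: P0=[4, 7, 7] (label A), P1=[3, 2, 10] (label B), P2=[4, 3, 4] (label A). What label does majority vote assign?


d(q,P0) = 2.2361  (label A)
d(q,P1) = 7.3485  (label B)
d(q,P2) = 6.1644  (label A)
Votes: A=2, B=1
Majority → A

A


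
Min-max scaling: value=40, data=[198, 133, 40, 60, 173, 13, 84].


min=13, max=198
(40-13)/(198-13) = 27/185 = 0.1459

0.1459


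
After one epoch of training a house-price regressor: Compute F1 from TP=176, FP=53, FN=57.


Precision = 176/229 = 0.7686
Recall = 176/233 = 0.7554
F1 = 2·P·R/(P+R) = 2·TP/(2·TP+FP+FN) = 352/(352+53+57) = 352/462 = 0.7619

0.7619


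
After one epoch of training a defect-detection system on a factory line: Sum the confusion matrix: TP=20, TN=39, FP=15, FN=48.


Total = TP + TN + FP + FN
= 20 + 39 + 15 + 48
= 122
(Predicted positive: 35, predicted negative: 87)

122


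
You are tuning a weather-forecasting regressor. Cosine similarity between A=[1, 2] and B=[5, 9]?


A·B = 1·5 + 2·9 = 23
‖A‖ = √5 = 2.2361, ‖B‖ = √106 = 10.2956
cos = 23/(√5·√106) = 23/√530 = 0.9991

0.9991


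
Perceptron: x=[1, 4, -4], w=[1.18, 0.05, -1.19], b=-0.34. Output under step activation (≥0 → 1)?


z = (1)·(1.18) + (4)·(0.05) + (-4)·(-1.19) - 0.34
  = 5.8
step(z) = 1 (z≥0)

1


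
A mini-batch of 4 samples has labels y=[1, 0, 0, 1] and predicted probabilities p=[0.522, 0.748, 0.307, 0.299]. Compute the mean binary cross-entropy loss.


L[0] = -ln(0.522) = 0.6501
L[1] = -ln(1-0.748) = -ln(0.252) = 1.3783
L[2] = -ln(1-0.307) = -ln(0.693) = 0.3667
L[3] = -ln(0.299) = 1.2073
mean = (0.6501 + 1.3783 + 0.3667 + 1.2073)/4 = 0.9006

0.9006


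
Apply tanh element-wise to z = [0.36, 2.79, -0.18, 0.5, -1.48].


tanh(0.36) = 0.3452
tanh(2.79) = 0.9925
tanh(-0.18) = -0.1781
tanh(0.5) = 0.4621
tanh(-1.48) = -0.9015
result = [0.3452, 0.9925, -0.1781, 0.4621, -0.9015]

[0.3452, 0.9925, -0.1781, 0.4621, -0.9015]


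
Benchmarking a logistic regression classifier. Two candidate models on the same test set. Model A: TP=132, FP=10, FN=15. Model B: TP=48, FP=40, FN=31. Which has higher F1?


Model A: P=132/142=0.9296, R=132/147=0.898, F1=2PR/(P+R)=2TP/(2TP+FP+FN)=264/289=0.9135
Model B: P=48/88=0.5455, R=48/79=0.6076, F1=2PR/(P+R)=2TP/(2TP+FP+FN)=96/167=0.5749
0.9135 > 0.5749 → Model A

Model A


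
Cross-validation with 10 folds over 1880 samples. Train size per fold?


Fold size = 1880/10 = 188
Training per fold = 1880 - 188 = 1692

1692


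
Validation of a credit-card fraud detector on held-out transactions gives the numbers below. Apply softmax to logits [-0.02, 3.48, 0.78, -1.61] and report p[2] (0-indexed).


Exponentials: e^-0.02=0.9802, e^3.48=32.4597, e^0.78=2.1815, e^-1.61=0.1999
Sum = 35.8213
Softmax = [0.0274, 0.9062, 0.0609, 0.0056]
p[2] = 2.1815/35.8213 = 0.0609

0.0609


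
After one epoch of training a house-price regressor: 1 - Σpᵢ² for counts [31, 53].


Probabilities: [31/84, 53/84] ≈ [0.369, 0.631]
Σpᵢ² = (961 + 2809)/84² = 3770/7056
Gini = 1 - Σpᵢ² = 1 - 3770/7056 = 0.4657

0.4657


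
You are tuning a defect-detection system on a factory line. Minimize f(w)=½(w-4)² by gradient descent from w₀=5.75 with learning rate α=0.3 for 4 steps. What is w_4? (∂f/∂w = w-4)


step 1: grad = 5.75-4 = 1.75; w = 5.75 - 0.3·(1.75) = 5.225
step 2: grad = 5.225-4 = 1.225; w = 5.225 - 0.3·(1.225) = 4.8575
step 3: grad = 4.8575-4 = 0.8575; w = 4.8575 - 0.3·(0.8575) = 4.60025
step 4: grad = 4.60025-4 = 0.60025; w = 4.60025 - 0.3·(0.60025) = 4.420175

4.420175


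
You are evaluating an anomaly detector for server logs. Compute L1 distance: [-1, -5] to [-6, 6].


d = |-1+ 6| + |-5-6|
  = 5 + 11
  = 16

16


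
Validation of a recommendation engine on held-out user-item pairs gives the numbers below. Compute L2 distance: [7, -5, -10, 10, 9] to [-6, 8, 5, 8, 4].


d = √((7+ 6)² + (-5-8)² + (-10-5)² + (10-8)² + (9-4)²)
  = √(169 + 169 + 225 + 4 + 25)
  = √592 = 24.3311

24.3311


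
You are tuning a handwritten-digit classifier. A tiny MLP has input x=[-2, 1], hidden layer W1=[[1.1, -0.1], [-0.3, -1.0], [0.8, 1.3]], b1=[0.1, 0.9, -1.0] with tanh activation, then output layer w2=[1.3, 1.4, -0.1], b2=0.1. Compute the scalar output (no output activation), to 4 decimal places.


z1[0] = (1.1)·(-2) + (-0.1)·(1) + 0.1 = -2.2
z1[1] = (-0.3)·(-2) + (-1.0)·(1) + 0.9 = 0.5
z1[2] = (0.8)·(-2) + (1.3)·(1) - 1.0 = -1.3
h = tanh(z1) = [-0.9757, 0.4621, -0.8617]
output = (1.3)·(-0.9757) + (1.4)·(0.4621) + (-0.1)·(-0.8617) + 0.1 = -0.4353

-0.4353


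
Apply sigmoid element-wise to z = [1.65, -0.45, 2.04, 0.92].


σ(1.65) = 1/(1+e^-1.65) = 0.8389
σ(-0.45) = 1/(1+e^0.45) = 0.3894
σ(2.04) = 1/(1+e^-2.04) = 0.8849
σ(0.92) = 1/(1+e^-0.92) = 0.715
result = [0.8389, 0.3894, 0.8849, 0.715]

[0.8389, 0.3894, 0.8849, 0.715]


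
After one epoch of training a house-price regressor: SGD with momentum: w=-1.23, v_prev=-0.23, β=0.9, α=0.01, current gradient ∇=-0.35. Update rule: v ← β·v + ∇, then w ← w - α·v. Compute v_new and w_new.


v_new = 0.9·-0.23 - 0.35 = -0.207 - 0.35 = -0.557
w_new = -1.23 - 0.01·-0.557 = -1.23 + 0.00557 = -1.22443

v_new=-0.557, w_new=-1.22443


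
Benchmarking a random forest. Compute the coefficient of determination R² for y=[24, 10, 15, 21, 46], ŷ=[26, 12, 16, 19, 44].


ȳ = 23.2
SS_res = Σ(y-ŷ)² = 17
SS_tot = Σ(y-ȳ)² = 766.8
R² = 1 - SS_res/SS_tot = 1 - 0.0222 = 0.9778

0.9778


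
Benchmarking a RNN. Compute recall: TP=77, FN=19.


Recall = TP/(TP+FN)
= 77/(77+19)
= 77/96 = 80.21%

80.21%


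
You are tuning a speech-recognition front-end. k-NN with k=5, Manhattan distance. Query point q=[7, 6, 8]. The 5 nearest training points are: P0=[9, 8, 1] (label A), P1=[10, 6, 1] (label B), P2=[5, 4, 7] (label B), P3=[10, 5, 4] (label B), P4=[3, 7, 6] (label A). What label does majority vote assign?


d(q,P0) = 11  (label A)
d(q,P1) = 10  (label B)
d(q,P2) = 5  (label B)
d(q,P3) = 8  (label B)
d(q,P4) = 7  (label A)
Votes: A=2, B=3
Majority → B

B


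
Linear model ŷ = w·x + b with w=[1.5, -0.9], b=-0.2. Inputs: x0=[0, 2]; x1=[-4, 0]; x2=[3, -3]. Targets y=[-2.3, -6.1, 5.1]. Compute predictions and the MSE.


ŷ0 = (1.5)·(0) + (-0.9)·(2) - 0.2 = -2.0
ŷ1 = (1.5)·(-4) + (-0.9)·(0) - 0.2 = -6.2
ŷ2 = (1.5)·(3) + (-0.9)·(-3) - 0.2 = 7.0
errors² = [0.09, 0.01, 3.61]
MSE = 3.7100/3 = 1.2367

1.2367
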